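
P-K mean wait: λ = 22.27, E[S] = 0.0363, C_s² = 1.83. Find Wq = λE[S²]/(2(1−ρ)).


ρ = λ·E[S] = 22.27·0.0363 = 0.8084
E[S²] = E[S]²(1+C_s²) = 0.0363²·(1+1.83) = 0.003729
Wq = λ·E[S²]/(2(1−ρ)) = 22.27·0.003729/(2·0.1916) = 0.21672 hr

Final: 0.21672 hr


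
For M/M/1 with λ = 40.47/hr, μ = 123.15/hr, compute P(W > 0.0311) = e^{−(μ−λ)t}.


W ~ Exponential(μ−λ) for M/M/1.
μ − λ = 123.15 − 40.47 = 82.6800
P(W > t) = e^{−(μ−λ)t} = e^{−2.5713} = 0.076432

Final: 0.076432


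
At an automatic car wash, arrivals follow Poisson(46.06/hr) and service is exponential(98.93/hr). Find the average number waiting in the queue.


ρ = 46.06/98.93 = 0.4656
Lq = ρ²/(1−ρ) = 0.2168/0.5344 = 0.4056

Final: 0.4056


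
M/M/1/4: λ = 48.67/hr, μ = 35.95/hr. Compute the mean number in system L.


ρ = 48.67/35.95 = 1.3538
L = ρ[1 − (K+1)ρ^K + Kρ^(K+1)] / [(1−ρ)(1−ρ^(K+1))]
Numerator: 1.3538·(1 − 5·3.359308 + 4·4.547914) = 3.242569
Denominator: (-0.3538)·(-3.547914) = 1.255340
L = 3.242569/1.255340 = 2.5830

Final: 2.5830


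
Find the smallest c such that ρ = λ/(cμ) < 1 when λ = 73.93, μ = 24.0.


Stability requires cμ > λ ⇔ c > λ/μ.
λ/μ = 73.93/24.0 = 3.0804
Minimum integer c = ⌊3.0804⌋ + 1 = 4
Check: 4·24.0 = 96.00 > 73.93, while 3·24.0 = 72.00 ≤ 73.93

Final: 4 servers


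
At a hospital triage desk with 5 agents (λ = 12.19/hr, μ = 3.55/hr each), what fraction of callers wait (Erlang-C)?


a = λ/μ = 3.4338; ρ = a/5 = 0.6868
P₀ = 0.028113 (from M/M/c formula)
C(c,a) = [a^c/(c!(1−ρ))]·P₀ = [477.39379/(120·0.3132)]·0.028113
= 12.70045·0.028113 = 0.357049

Final: 0.357049


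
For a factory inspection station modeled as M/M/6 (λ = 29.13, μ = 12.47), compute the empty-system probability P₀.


a = λ/μ = 29.13/12.47 = 2.3360; ρ = a/c = 0.3893
Σ_{k=0}^{5} a^k/k! (terms k=0..5) = 1.00000 + 2.33601 + 2.72846 + 2.12457 + 1.24075 + 0.57968 = 10.00947
Tail: a^6/(6!(1−ρ)) = 162.49657/(720·0.6107) = 0.36958
P₀ = 1/(10.00947 + 0.36958) = 1/10.37905 = 0.096348

Final: 0.096348


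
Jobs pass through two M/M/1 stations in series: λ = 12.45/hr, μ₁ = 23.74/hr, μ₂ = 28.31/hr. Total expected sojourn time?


Each node sees arrival rate λ = 12.45/hr (tandem ⇒ throughput preserved).
W₁ = 1/(μ₁−λ) = 1/(23.74−12.45) = 0.08857 hr
W₂ = 1/(μ₂−λ) = 1/(28.31−12.45) = 0.06305 hr
W_total = W₁ + W₂ = 0.08857 + 0.06305 = 0.15163 hr

Final: 0.15163 hr


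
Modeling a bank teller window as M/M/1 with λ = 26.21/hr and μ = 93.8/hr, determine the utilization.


ρ = λ/μ = 26.21/93.8 = 0.2794

Final: 0.2794


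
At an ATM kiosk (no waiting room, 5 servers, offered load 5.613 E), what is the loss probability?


B(c,a) = (a^c/c!) / Σ_{k=0}^{c} a^k/k!
a^5/5! = 46.429496
Σ terms (k=0..5): 1.00000 + 5.61300 + 15.75288 + 29.47365 + 41.35890 + 46.42950 = 139.627922
B = 46.429496/139.627922 = 0.332523

Final: 0.332523


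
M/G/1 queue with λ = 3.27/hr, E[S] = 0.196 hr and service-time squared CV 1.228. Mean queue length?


ρ = λ·E[S] = 3.27·0.196 = 0.6409
Lq = ρ²(1+C_s²)/(2(1−ρ)) = 0.4108·(1+1.228)/(2·0.3591)
= 0.4108·2.2280/0.7182 = 1.27439

Final: 1.27439


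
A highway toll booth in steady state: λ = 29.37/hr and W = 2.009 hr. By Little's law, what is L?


L = λW = 29.37·2.009 = 59.0043

Final: 59.0043


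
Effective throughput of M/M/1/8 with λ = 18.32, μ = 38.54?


ρ = 0.4754; P_K = (1−ρ)ρ^8/(1−ρ^9) = 0.001369
λ_eff = λ(1 − P_K) = 18.32·(1 − 0.001369) = 18.32·0.998631 = 18.2949 /hr

Final: 18.2949 /hr


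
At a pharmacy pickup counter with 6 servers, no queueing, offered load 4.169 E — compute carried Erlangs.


B(6,4.169) = 0.129502 (Erlang-B)
Carried load = a(1 − B) = 4.169·(1 − 0.129502) = 4.169·0.870498 = 3.6291 E

Final: 3.6291 Erlangs


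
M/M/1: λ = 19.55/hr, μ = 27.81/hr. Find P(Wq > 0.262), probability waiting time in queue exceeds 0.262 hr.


ρ = 19.55/27.81 = 0.7030
P(Wq > t) = ρ·e^{−(μ−λ)t} = 0.7030·e^{−2.1641}
= 0.7030·0.114851 = 0.080738

Final: 0.080738


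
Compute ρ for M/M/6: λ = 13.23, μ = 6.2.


ρ = λ/(cμ) = 13.23/(6·6.2) = 13.23/37.20 = 0.3556

Final: 0.3556


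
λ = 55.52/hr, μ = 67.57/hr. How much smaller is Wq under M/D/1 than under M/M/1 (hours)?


ρ = 55.52/67.57 = 0.8217
Wq(M/M/1) = ρ/(μ−λ) = 0.8217/12.05 = 0.06819 hr
Wq(M/D/1) = ρ/(2(μ−λ)) = 0.03409 hr
Savings = 0.06819 − 0.03409 = 0.03409 hr

Final: 0.03409 hr


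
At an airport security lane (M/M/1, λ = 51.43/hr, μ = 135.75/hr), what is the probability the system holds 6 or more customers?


ρ = 51.43/135.75 = 0.3789
P(N ≥ n) = ρ^n = 0.3789^6 = 0.002957

Final: 0.002957


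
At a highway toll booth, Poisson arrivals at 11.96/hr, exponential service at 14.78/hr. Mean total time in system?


W = 1/(μ−λ) = 1/(14.78 − 11.96) = 1/2.82 = 0.3546 hr

Final: 0.3546 hr


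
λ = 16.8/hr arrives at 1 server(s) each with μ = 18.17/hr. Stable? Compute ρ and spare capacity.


Total capacity cμ = 1·18.17 = 18.17/hr
ρ = λ/(cμ) = 16.8/18.17 = 0.9246
Stable ⇔ ρ < 1: YES
Spare capacity = cμ − λ = 18.17 − 16.8 = 1.37/hr

Final: ρ = 0.9246; stable; margin = 1.37/hr


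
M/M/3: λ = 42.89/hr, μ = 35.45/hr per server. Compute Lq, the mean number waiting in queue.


a = λ/μ = 1.2099; ρ = a/3 = 0.4033
P₀ = 0.291000
Lq = P₀·a^c·ρ / (c!·(1−ρ)²) = 0.291000·1.77100·0.4033/(6·0.35606)
= 0.09729

Final: 0.09729


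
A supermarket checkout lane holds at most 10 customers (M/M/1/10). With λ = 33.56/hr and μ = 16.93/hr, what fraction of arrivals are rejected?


ρ = λ/μ = 33.56/16.93 = 1.9823
P_K = (1−ρ)ρ^K/(1−ρ^(K+1)) = (-0.9823·936.806597)/(1 − 1857.012959)
= -920.206362/-1856.012959 = 0.495797

Final: 0.495797


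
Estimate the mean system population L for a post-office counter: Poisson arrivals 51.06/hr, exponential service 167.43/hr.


ρ = λ/μ = 51.06/167.43 = 0.3050
L = ρ/(1−ρ) = 0.3050/(1 − 0.3050) = 0.3050/0.6950 = 0.4388

Final: 0.4388


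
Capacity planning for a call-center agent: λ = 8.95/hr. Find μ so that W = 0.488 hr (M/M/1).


W = 1/(μ−λ) ⇒ μ − λ = 1/W = 1/0.488 = 2.0492
μ = λ + 1/W = 8.95 + 2.0492 = 10.9992 per hr

Final: 10.9992 /hr


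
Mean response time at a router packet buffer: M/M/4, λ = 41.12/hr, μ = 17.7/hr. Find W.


a = 2.3232; ρ = 0.5808; P₀ = 0.090854
Lq = P₀·a^c·ρ/(c!(1−ρ)²) = 0.36443
Wq = Lq/λ = 0.36443/41.12 = 0.008863 hr
W = Wq + 1/μ = 0.008863 + 0.05650 = 0.06536 hr

Final: 0.06536 hr


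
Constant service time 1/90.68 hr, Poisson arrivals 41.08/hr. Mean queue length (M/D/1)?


ρ = 41.08/90.68 = 0.4530
M/D/1: Lq = ρ²/(2(1−ρ)) = 0.2052/(2·0.5470) = 0.18760

Final: 0.18760


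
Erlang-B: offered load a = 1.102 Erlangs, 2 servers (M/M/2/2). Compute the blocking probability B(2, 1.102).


B(c,a) = (a^c/c!) / Σ_{k=0}^{c} a^k/k!
a^2/2! = 0.607202
Σ terms (k=0..2): 1.00000 + 1.10200 + 0.60720 = 2.709202
B = 0.607202/2.709202 = 0.224126

Final: 0.224126


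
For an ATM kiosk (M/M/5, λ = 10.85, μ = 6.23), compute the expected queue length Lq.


a = λ/μ = 1.7416; ρ = a/5 = 0.3483
P₀ = 0.174621
Lq = P₀·a^c·ρ / (c!·(1−ρ)²) = 0.174621·16.02169·0.3483/(120·0.42469)
= 0.01912

Final: 0.01912


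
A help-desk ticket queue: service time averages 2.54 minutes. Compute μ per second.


μ = 1/(service time) in consistent units.
1 second = 0.0166667 min, so μ = 0.0166667/2.54 = 0.006562 per second

Final: 0.006562 /sec


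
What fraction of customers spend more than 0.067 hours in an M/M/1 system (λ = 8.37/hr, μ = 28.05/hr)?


W ~ Exponential(μ−λ) for M/M/1.
μ − λ = 28.05 − 8.37 = 19.6800
P(W > t) = e^{−(μ−λ)t} = e^{−1.3186} = 0.267520

Final: 0.267520


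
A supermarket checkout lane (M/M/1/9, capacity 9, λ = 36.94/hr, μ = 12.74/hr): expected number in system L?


ρ = 36.94/12.74 = 2.8995
L = ρ[1 − (K+1)ρ^K + Kρ^(K+1)] / [(1−ρ)(1−ρ^(K+1))]
Numerator: 2.8995·(1 − 10·14485.956207 + 9·42002.450730) = 676064.323912
Denominator: (-1.8995)·(-42001.450730) = 79782.975483
L = 676064.323912/79782.975483 = 8.4738

Final: 8.4738


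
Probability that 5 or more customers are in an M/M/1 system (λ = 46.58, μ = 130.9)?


ρ = 46.58/130.9 = 0.3558
P(N ≥ n) = ρ^n = 0.3558^5 = 0.005706

Final: 0.005706


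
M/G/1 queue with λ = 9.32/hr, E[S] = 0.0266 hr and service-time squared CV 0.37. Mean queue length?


ρ = λ·E[S] = 9.32·0.0266 = 0.2479
Lq = ρ²(1+C_s²)/(2(1−ρ)) = 0.06146·(1+0.37)/(2·0.7521)
= 0.06146·1.3700/1.5042 = 0.05598

Final: 0.05598


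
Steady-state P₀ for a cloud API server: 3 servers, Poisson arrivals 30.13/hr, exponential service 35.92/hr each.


a = λ/μ = 30.13/35.92 = 0.8388; ρ = a/c = 0.2796
Σ_{k=0}^{2} a^k/k! (terms k=0..2) = 1.00000 + 0.83881 + 0.35180 = 2.19061
Tail: a^3/(3!(1−ρ)) = 0.59019/(6·0.7204) = 0.13654
P₀ = 1/(2.19061 + 0.13654) = 1/2.32715 = 0.429710

Final: 0.429710


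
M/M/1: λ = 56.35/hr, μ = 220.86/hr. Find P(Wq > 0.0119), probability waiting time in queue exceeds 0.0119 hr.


ρ = 56.35/220.86 = 0.2551
P(Wq > t) = ρ·e^{−(μ−λ)t} = 0.2551·e^{−1.9577}
= 0.2551·0.141187 = 0.036022

Final: 0.036022


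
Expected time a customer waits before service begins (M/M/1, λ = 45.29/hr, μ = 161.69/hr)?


ρ = 45.29/161.69 = 0.2801
Wq = ρ/(μ−λ) = 0.2801/(161.69 − 45.29) = 0.2801/116.40 = 0.002406 hr

Final: 0.002406 hr


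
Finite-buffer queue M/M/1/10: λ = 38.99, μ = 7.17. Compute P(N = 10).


ρ = λ/μ = 38.99/7.17 = 5.4379
P_K = (1−ρ)ρ^K/(1−ρ^(K+1)) = (-4.4379·22612094.677828)/(1 − 122963120.151816)
= -100351025.473988/-122963119.151816 = 0.816107

Final: 0.816107


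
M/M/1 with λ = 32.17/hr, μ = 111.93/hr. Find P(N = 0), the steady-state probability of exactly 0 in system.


ρ = 32.17/111.93 = 0.2874
P_n = (1−ρ)·ρ^n = (1 − 0.2874)·0.2874^0 = 0.7126·1.000000 = 0.712588

Final: 0.712588


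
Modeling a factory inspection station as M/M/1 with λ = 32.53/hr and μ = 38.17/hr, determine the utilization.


ρ = λ/μ = 32.53/38.17 = 0.8522

Final: 0.8522


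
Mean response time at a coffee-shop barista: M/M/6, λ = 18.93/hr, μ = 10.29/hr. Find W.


a = 1.8397; ρ = 0.3066; P₀ = 0.158732
Lq = P₀·a^c·ρ/(c!(1−ρ)²) = 0.005450
Wq = Lq/λ = 0.005450/18.93 = 0.0002879 hr
W = Wq + 1/μ = 0.0002879 + 0.09718 = 0.09747 hr

Final: 0.09747 hr


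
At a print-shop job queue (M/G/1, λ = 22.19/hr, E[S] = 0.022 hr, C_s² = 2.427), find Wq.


ρ = λ·E[S] = 22.19·0.022 = 0.4882
E[S²] = E[S]²(1+C_s²) = 0.022²·(1+2.427) = 0.001659
Wq = λ·E[S²]/(2(1−ρ)) = 22.19·0.001659/(2·0.5118) = 0.03596 hr

Final: 0.03596 hr


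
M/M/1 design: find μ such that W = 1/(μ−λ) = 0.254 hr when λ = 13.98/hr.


W = 1/(μ−λ) ⇒ μ − λ = 1/W = 1/0.254 = 3.9370
μ = λ + 1/W = 13.98 + 3.9370 = 17.9170 per hr

Final: 17.9170 /hr


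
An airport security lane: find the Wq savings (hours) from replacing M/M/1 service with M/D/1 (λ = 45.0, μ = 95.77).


ρ = 45.0/95.77 = 0.4699
Wq(M/M/1) = ρ/(μ−λ) = 0.4699/50.77 = 0.009255 hr
Wq(M/D/1) = ρ/(2(μ−λ)) = 0.004627 hr
Savings = 0.009255 − 0.004627 = 0.004627 hr

Final: 0.004627 hr


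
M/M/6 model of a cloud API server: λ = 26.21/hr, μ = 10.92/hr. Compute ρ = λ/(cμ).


ρ = λ/(cμ) = 26.21/(6·10.92) = 26.21/65.52 = 0.4000

Final: 0.4000


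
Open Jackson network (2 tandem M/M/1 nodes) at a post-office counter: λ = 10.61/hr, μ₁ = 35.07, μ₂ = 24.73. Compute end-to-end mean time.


Each node sees arrival rate λ = 10.61/hr (tandem ⇒ throughput preserved).
W₁ = 1/(μ₁−λ) = 1/(35.07−10.61) = 0.04088 hr
W₂ = 1/(μ₂−λ) = 1/(24.73−10.61) = 0.07082 hr
W_total = W₁ + W₂ = 0.04088 + 0.07082 = 0.11170 hr

Final: 0.11170 hr


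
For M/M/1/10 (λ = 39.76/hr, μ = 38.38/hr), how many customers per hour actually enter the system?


ρ = 1.0360; P_K = (1−ρ)ρ^10/(1−ρ^11) = 0.107797
λ_eff = λ(1 − P_K) = 39.76·(1 − 0.107797) = 39.76·0.892203 = 35.4740 /hr

Final: 35.4740 /hr


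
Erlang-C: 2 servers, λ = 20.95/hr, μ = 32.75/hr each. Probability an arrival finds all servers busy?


a = λ/μ = 0.6397; ρ = a/2 = 0.3198
P₀ = 0.515327 (from M/M/c formula)
C(c,a) = [a^c/(c!(1−ρ))]·P₀ = [0.40921/(2·0.6802)]·0.515327
= 0.30082·0.515327 = 0.155021

Final: 0.155021


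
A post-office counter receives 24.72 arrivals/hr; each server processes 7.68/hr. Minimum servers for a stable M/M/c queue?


Stability requires cμ > λ ⇔ c > λ/μ.
λ/μ = 24.72/7.68 = 3.2188
Minimum integer c = ⌊3.2188⌋ + 1 = 4
Check: 4·7.68 = 30.72 > 24.72, while 3·7.68 = 23.04 ≤ 24.72

Final: 4 servers


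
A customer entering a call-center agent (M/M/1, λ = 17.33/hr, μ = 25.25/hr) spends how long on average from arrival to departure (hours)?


W = 1/(μ−λ) = 1/(25.25 − 17.33) = 1/7.92 = 0.1263 hr

Final: 0.1263 hr


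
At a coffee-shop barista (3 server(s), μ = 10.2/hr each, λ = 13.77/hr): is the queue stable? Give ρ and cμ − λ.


Total capacity cμ = 3·10.2 = 30.60/hr
ρ = λ/(cμ) = 13.77/30.60 = 0.4500
Stable ⇔ ρ < 1: YES
Spare capacity = cμ − λ = 30.60 − 13.77 = 16.83/hr

Final: ρ = 0.4500; stable; margin = 16.83/hr


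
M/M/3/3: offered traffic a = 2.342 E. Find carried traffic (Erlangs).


B(3,2.342) = 0.260285 (Erlang-B)
Carried load = a(1 − B) = 2.342·(1 − 0.260285) = 2.342·0.739715 = 1.7324 E

Final: 1.7324 Erlangs


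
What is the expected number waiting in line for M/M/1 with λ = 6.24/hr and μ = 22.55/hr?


ρ = 6.24/22.55 = 0.2767
Lq = ρ²/(1−ρ) = 0.07657/0.7233 = 0.1059

Final: 0.1059


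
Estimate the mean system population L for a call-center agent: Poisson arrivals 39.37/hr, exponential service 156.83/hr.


ρ = λ/μ = 39.37/156.83 = 0.2510
L = ρ/(1−ρ) = 0.2510/(1 − 0.2510) = 0.2510/0.7490 = 0.3352

Final: 0.3352


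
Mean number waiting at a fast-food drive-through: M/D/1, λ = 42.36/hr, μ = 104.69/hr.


ρ = 42.36/104.69 = 0.4046
M/D/1: Lq = ρ²/(2(1−ρ)) = 0.1637/(2·0.5954) = 0.13749

Final: 0.13749


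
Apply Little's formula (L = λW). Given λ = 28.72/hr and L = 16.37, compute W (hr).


W = L/λ = 16.37/28.72 = 0.5700 hr

Final: 0.5700 hr


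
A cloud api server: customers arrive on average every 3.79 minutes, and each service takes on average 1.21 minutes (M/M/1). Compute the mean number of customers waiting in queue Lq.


λ = 60/3.79 = 15.8311 /hr
μ = 60/1.21 = 49.5868 /hr
ρ = λ/μ = 15.8311/49.5868 = 0.3193
Lq = ρ²/(1−ρ) = 0.1019/0.6807 = 0.1497

Final: 0.1497


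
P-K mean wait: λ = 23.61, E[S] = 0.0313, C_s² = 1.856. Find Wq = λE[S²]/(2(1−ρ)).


ρ = λ·E[S] = 23.61·0.0313 = 0.7390
E[S²] = E[S]²(1+C_s²) = 0.0313²·(1+1.856) = 0.002798
Wq = λ·E[S²]/(2(1−ρ)) = 23.61·0.002798/(2·0.2610) = 0.12655 hr

Final: 0.12655 hr


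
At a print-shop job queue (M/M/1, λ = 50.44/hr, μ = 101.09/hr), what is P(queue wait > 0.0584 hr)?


ρ = 50.44/101.09 = 0.4990
P(Wq > t) = ρ·e^{−(μ−λ)t} = 0.4990·e^{−2.9580}
= 0.4990·0.051925 = 0.025908

Final: 0.025908


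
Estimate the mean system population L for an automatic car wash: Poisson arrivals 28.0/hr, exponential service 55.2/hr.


ρ = λ/μ = 28.0/55.2 = 0.5072
L = ρ/(1−ρ) = 0.5072/(1 − 0.5072) = 0.5072/0.4928 = 1.0294

Final: 1.0294


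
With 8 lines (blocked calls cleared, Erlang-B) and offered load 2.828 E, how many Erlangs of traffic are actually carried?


B(8,2.828) = 0.006015 (Erlang-B)
Carried load = a(1 − B) = 2.828·(1 − 0.006015) = 2.828·0.993985 = 2.8110 E

Final: 2.8110 Erlangs


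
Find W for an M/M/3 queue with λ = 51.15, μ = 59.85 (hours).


a = 0.8546; ρ = 0.2849; P₀ = 0.422775
Lq = P₀·a^c·ρ/(c!(1−ρ)²) = 0.02450
Wq = Lq/λ = 0.02450/51.15 = 0.0004790 hr
W = Wq + 1/μ = 0.0004790 + 0.01671 = 0.01719 hr

Final: 0.01719 hr


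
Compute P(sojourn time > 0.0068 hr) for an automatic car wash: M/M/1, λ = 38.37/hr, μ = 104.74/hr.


W ~ Exponential(μ−λ) for M/M/1.
μ − λ = 104.74 − 38.37 = 66.3700
P(W > t) = e^{−(μ−λ)t} = e^{−0.4513} = 0.636790

Final: 0.636790


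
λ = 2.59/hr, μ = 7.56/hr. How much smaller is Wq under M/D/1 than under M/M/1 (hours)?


ρ = 2.59/7.56 = 0.3426
Wq(M/M/1) = ρ/(μ−λ) = 0.3426/4.97 = 0.06893 hr
Wq(M/D/1) = ρ/(2(μ−λ)) = 0.03447 hr
Savings = 0.06893 − 0.03447 = 0.03447 hr

Final: 0.03447 hr


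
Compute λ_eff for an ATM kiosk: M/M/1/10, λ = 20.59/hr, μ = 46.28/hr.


ρ = 0.4449; P_K = (1−ρ)ρ^10/(1−ρ^11) = 0.0001687
λ_eff = λ(1 − P_K) = 20.59·(1 − 0.0001687) = 20.59·0.999831 = 20.5865 /hr

Final: 20.5865 /hr


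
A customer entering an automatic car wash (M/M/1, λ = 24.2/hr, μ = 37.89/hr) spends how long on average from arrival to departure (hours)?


W = 1/(μ−λ) = 1/(37.89 − 24.2) = 1/13.69 = 0.07305 hr

Final: 0.07305 hr


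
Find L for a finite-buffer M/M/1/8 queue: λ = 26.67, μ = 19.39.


ρ = 26.67/19.39 = 1.3755
L = ρ[1 − (K+1)ρ^K + Kρ^(K+1)] / [(1−ρ)(1−ρ^(K+1))]
Numerator: 1.3755·(1 − 9·12.810369 + 8·17.620039) = 36.679139
Denominator: (-0.3755)·(-16.620039) = 6.240015
L = 36.679139/6.240015 = 5.8781

Final: 5.8781


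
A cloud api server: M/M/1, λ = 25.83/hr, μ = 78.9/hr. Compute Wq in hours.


ρ = 25.83/78.9 = 0.3274
Wq = ρ/(μ−λ) = 0.3274/(78.9 − 25.83) = 0.3274/53.07 = 0.006169 hr

Final: 0.006169 hr


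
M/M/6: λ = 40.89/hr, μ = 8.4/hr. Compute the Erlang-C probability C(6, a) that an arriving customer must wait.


a = λ/μ = 4.8679; ρ = a/6 = 0.8113
P₀ = 0.005523 (from M/M/c formula)
C(c,a) = [a^c/(c!(1−ρ))]·P₀ = [13305.36972/(720·0.1887)]·0.005523
= 97.93648·0.005523 = 0.540934

Final: 0.540934


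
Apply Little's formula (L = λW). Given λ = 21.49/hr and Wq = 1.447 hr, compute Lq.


Lq = λWq = 21.49·1.447 = 31.0960

Final: 31.0960


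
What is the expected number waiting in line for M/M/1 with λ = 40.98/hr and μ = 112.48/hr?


ρ = 40.98/112.48 = 0.3643
Lq = ρ²/(1−ρ) = 0.1327/0.6357 = 0.2088

Final: 0.2088


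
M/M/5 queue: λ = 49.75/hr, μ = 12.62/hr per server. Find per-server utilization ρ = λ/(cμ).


ρ = λ/(cμ) = 49.75/(5·12.62) = 49.75/63.10 = 0.7884

Final: 0.7884


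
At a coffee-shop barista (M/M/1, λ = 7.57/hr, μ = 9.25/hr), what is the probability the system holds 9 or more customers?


ρ = 7.57/9.25 = 0.8184
P(N ≥ n) = ρ^n = 0.8184^9 = 0.164660

Final: 0.164660


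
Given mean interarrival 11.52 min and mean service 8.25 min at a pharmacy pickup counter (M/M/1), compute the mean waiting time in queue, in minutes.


λ = 60/11.52 = 5.2083 /hr
μ = 60/8.25 = 7.2727 /hr
ρ = λ/μ = 5.2083/7.2727 = 0.7161
Wq = ρ/(μ−λ) = 0.7161/(7.2727−5.2083) = 0.34690 hr
In minutes: 0.34690·60 = 20.814 min

Final: 20.814 min


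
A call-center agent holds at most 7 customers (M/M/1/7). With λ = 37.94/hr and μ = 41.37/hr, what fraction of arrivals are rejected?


ρ = λ/μ = 37.94/41.37 = 0.9171
P_K = (1−ρ)ρ^K/(1−ρ^(K+1)) = (0.08291·0.545610)/(1 − 0.500374)
= 0.045237/0.499626 = 0.090541

Final: 0.090541


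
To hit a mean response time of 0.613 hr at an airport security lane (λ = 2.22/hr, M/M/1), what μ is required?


W = 1/(μ−λ) ⇒ μ − λ = 1/W = 1/0.613 = 1.6313
μ = λ + 1/W = 2.22 + 1.6313 = 3.8513 per hr

Final: 3.8513 /hr


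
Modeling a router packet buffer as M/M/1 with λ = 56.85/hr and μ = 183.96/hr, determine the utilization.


ρ = λ/μ = 56.85/183.96 = 0.3090

Final: 0.3090


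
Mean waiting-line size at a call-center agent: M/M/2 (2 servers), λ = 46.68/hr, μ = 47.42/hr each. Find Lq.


a = λ/μ = 0.9844; ρ = a/2 = 0.4922
P₀ = 0.340305
Lq = P₀·a^c·ρ / (c!·(1−ρ)²) = 0.340305·0.96903·0.4922/(2·0.25786)
= 0.31472

Final: 0.31472


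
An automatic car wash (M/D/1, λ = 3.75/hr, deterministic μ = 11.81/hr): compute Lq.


ρ = 3.75/11.81 = 0.3175
M/D/1: Lq = ρ²/(2(1−ρ)) = 0.1008/(2·0.6825) = 0.07387

Final: 0.07387


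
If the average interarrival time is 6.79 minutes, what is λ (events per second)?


λ = 1/(interarrival time) in consistent units.
1 second = 0.0166667 min, so λ = 0.0166667/6.79 = 0.002455 per second

Final: 0.002455 /sec


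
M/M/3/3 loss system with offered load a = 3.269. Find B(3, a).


B(c,a) = (a^c/c!) / Σ_{k=0}^{c} a^k/k!
a^3/3! = 5.822286
Σ terms (k=0..3): 1.00000 + 3.26900 + 5.34318 + 5.82229 = 15.434466
B = 5.822286/15.434466 = 0.377226

Final: 0.377226


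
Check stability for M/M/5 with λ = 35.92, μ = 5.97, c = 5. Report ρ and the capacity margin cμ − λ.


Total capacity cμ = 5·5.97 = 29.85/hr
ρ = λ/(cμ) = 35.92/29.85 = 1.2034
Stable ⇔ ρ < 1: NO
Spare capacity = cμ − λ = 29.85 − 35.92 = -6.07/hr

Final: ρ = 1.2034; unstable; margin = -6.07/hr


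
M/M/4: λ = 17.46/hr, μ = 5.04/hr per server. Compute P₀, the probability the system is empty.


a = λ/μ = 17.46/5.04 = 3.4643; ρ = a/c = 0.8661
Σ_{k=0}^{3} a^k/k! (terms k=0..3) = 1.00000 + 3.46429 + 6.00064 + 6.92931 = 17.39423
Tail: a^4/(4!(1−ρ)) = 144.03061/(24·0.1339) = 44.80952
P₀ = 1/(17.39423 + 44.80952) = 1/62.20376 = 0.016076

Final: 0.016076


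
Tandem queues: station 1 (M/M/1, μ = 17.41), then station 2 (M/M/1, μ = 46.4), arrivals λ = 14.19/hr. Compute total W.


Each node sees arrival rate λ = 14.19/hr (tandem ⇒ throughput preserved).
W₁ = 1/(μ₁−λ) = 1/(17.41−14.19) = 0.31056 hr
W₂ = 1/(μ₂−λ) = 1/(46.4−14.19) = 0.03105 hr
W_total = W₁ + W₂ = 0.31056 + 0.03105 = 0.34161 hr

Final: 0.34161 hr


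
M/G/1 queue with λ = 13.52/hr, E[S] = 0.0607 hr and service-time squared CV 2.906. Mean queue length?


ρ = λ·E[S] = 13.52·0.0607 = 0.8207
Lq = ρ²(1+C_s²)/(2(1−ρ)) = 0.6735·(1+2.906)/(2·0.1793)
= 0.6735·3.9060/0.3587 = 7.33442

Final: 7.33442


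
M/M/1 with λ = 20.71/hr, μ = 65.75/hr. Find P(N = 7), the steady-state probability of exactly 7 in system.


ρ = 20.71/65.75 = 0.3150
P_n = (1−ρ)·ρ^n = (1 − 0.3150)·0.3150^7 = 0.6850·0.0003076 = 0.0002107

Final: 0.0002107


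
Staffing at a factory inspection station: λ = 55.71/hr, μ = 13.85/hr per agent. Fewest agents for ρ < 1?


Stability requires cμ > λ ⇔ c > λ/μ.
λ/μ = 55.71/13.85 = 4.0224
Minimum integer c = ⌊4.0224⌋ + 1 = 5
Check: 5·13.85 = 69.25 > 55.71, while 4·13.85 = 55.40 ≤ 55.71

Final: 5 servers


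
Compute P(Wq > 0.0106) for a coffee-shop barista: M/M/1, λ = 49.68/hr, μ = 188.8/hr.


ρ = 49.68/188.8 = 0.2631
P(Wq > t) = ρ·e^{−(μ−λ)t} = 0.2631·e^{−1.4747}
= 0.2631·0.228854 = 0.060220

Final: 0.060220


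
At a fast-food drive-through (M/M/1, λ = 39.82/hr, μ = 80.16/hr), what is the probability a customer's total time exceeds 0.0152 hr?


W ~ Exponential(μ−λ) for M/M/1.
μ − λ = 80.16 − 39.82 = 40.3400
P(W > t) = e^{−(μ−λ)t} = e^{−0.6132} = 0.541632

Final: 0.541632


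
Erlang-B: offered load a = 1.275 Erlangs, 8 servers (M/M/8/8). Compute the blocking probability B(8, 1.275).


B(c,a) = (a^c/c!) / Σ_{k=0}^{c} a^k/k!
a^8/8! = 0.0001732
Σ terms (k=0..8): 1.00000 + 1.27500 + 0.81281 + 0.34545 + 0.11011 + 0.02808 + 0.005967 + 0.001087 + 0.0001732 = 3.578673
B = 0.0001732/3.578673 = 0.00004840

Final: 0.00004840


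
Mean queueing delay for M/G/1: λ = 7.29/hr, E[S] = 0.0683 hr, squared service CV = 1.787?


ρ = λ·E[S] = 7.29·0.0683 = 0.4979
E[S²] = E[S]²(1+C_s²) = 0.0683²·(1+1.787) = 0.013001
Wq = λ·E[S²]/(2(1−ρ)) = 7.29·0.013001/(2·0.5021) = 0.09438 hr

Final: 0.09438 hr


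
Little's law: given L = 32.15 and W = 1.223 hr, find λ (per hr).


λ = L/W = 32.15/1.223 = 26.2878 /hr

Final: 26.2878 /hr


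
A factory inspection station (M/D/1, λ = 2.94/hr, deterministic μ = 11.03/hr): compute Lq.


ρ = 2.94/11.03 = 0.2665
M/D/1: Lq = ρ²/(2(1−ρ)) = 0.07105/(2·0.7335) = 0.04843

Final: 0.04843


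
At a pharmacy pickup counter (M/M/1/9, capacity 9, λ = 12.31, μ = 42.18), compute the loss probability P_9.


ρ = λ/μ = 12.31/42.18 = 0.2918
P_K = (1−ρ)ρ^K/(1−ρ^(K+1)) = (0.7082·0.00001536)/(1 − 0.000004482)
= 0.00001088/0.999996 = 0.00001088

Final: 0.00001088


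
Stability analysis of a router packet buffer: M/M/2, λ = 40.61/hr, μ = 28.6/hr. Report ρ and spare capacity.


Total capacity cμ = 2·28.6 = 57.20/hr
ρ = λ/(cμ) = 40.61/57.20 = 0.7100
Stable ⇔ ρ < 1: YES
Spare capacity = cμ − λ = 57.20 − 40.61 = 16.59/hr

Final: ρ = 0.7100; stable; margin = 16.59/hr


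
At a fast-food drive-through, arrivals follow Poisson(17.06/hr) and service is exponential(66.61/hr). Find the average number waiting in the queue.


ρ = 17.06/66.61 = 0.2561
Lq = ρ²/(1−ρ) = 0.06560/0.7439 = 0.08818

Final: 0.08818


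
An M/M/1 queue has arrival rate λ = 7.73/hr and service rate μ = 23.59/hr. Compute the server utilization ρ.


ρ = λ/μ = 7.73/23.59 = 0.3277

Final: 0.3277


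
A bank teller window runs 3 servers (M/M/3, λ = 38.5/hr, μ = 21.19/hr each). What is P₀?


a = λ/μ = 38.5/21.19 = 1.8169; ρ = a/c = 0.6056
Σ_{k=0}^{2} a^k/k! (terms k=0..2) = 1.00000 + 1.81689 + 1.65055 = 4.46745
Tail: a^3/(3!(1−ρ)) = 5.99776/(6·0.3944) = 2.53475
P₀ = 1/(4.46745 + 2.53475) = 1/7.00220 = 0.142812

Final: 0.142812


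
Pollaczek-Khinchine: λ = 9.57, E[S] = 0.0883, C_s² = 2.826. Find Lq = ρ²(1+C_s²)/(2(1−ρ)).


ρ = λ·E[S] = 9.57·0.0883 = 0.8450
Lq = ρ²(1+C_s²)/(2(1−ρ)) = 0.7141·(1+2.826)/(2·0.1550)
= 0.7141·3.8260/0.3099 = 8.81486

Final: 8.81486


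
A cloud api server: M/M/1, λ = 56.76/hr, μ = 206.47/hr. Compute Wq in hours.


ρ = 56.76/206.47 = 0.2749
Wq = ρ/(μ−λ) = 0.2749/(206.47 − 56.76) = 0.2749/149.71 = 0.001836 hr

Final: 0.001836 hr


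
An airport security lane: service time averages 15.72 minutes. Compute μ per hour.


μ = 1/(service time) in consistent units.
1 hour = 60 min, so μ = 60/15.72 = 3.8168 per hour

Final: 3.8168 /hr


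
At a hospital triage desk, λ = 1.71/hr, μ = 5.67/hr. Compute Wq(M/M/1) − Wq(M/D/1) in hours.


ρ = 1.71/5.67 = 0.3016
Wq(M/M/1) = ρ/(μ−λ) = 0.3016/3.96 = 0.07616 hr
Wq(M/D/1) = ρ/(2(μ−λ)) = 0.03808 hr
Savings = 0.07616 − 0.03808 = 0.03808 hr

Final: 0.03808 hr


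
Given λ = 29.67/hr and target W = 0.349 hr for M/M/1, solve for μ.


W = 1/(μ−λ) ⇒ μ − λ = 1/W = 1/0.349 = 2.8653
μ = λ + 1/W = 29.67 + 2.8653 = 32.5353 per hr

Final: 32.5353 /hr


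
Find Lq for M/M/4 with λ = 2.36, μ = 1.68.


a = λ/μ = 1.4048; ρ = a/4 = 0.3512
P₀ = 0.243692
Lq = P₀·a^c·ρ / (c!·(1−ρ)²) = 0.243692·3.89413·0.3512/(24·0.42095)
= 0.03299

Final: 0.03299


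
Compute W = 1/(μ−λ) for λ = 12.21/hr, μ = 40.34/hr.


W = 1/(μ−λ) = 1/(40.34 − 12.21) = 1/28.13 = 0.03555 hr

Final: 0.03555 hr


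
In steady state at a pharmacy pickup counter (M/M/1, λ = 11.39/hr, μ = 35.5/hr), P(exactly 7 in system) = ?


ρ = 11.39/35.5 = 0.3208
P_n = (1−ρ)·ρ^n = (1 − 0.3208)·0.3208^7 = 0.6792·0.0003500 = 0.0002377

Final: 0.0002377


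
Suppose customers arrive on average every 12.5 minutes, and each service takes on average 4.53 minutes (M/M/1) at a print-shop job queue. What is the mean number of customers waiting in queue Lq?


λ = 60/12.5 = 4.8000 /hr
μ = 60/4.53 = 13.2450 /hr
ρ = λ/μ = 4.8000/13.2450 = 0.3624
Lq = ρ²/(1−ρ) = 0.1313/0.6376 = 0.2060

Final: 0.2060


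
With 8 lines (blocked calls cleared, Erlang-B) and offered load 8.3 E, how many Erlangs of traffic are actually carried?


B(8,8.3) = 0.252062 (Erlang-B)
Carried load = a(1 − B) = 8.3·(1 − 0.252062) = 8.3·0.747938 = 6.2079 E

Final: 6.2079 Erlangs


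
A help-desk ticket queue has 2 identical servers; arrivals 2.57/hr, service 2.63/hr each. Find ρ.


ρ = λ/(cμ) = 2.57/(2·2.63) = 2.57/5.26 = 0.4886

Final: 0.4886


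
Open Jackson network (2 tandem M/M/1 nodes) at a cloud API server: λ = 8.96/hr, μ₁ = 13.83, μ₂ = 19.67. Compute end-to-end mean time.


Each node sees arrival rate λ = 8.96/hr (tandem ⇒ throughput preserved).
W₁ = 1/(μ₁−λ) = 1/(13.83−8.96) = 0.20534 hr
W₂ = 1/(μ₂−λ) = 1/(19.67−8.96) = 0.09337 hr
W_total = W₁ + W₂ = 0.20534 + 0.09337 = 0.29871 hr

Final: 0.29871 hr


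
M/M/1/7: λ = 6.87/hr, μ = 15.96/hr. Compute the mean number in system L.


ρ = 6.87/15.96 = 0.4305
L = ρ[1 − (K+1)ρ^K + Kρ^(K+1)] / [(1−ρ)(1−ρ^(K+1))]
Numerator: 0.4305·(1 − 8·0.002738 + 7·0.001179) = 0.424573
Denominator: (0.5695)·(0.998821) = 0.568878
L = 0.424573/0.568878 = 0.7463

Final: 0.7463


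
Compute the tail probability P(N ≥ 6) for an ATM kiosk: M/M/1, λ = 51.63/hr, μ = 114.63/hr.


ρ = 51.63/114.63 = 0.4504
P(N ≥ n) = ρ^n = 0.4504^6 = 0.008349

Final: 0.008349


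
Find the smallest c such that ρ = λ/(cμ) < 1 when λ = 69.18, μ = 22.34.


Stability requires cμ > λ ⇔ c > λ/μ.
λ/μ = 69.18/22.34 = 3.0967
Minimum integer c = ⌊3.0967⌋ + 1 = 4
Check: 4·22.34 = 89.36 > 69.18, while 3·22.34 = 67.02 ≤ 69.18

Final: 4 servers


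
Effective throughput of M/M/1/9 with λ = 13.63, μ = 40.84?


ρ = 0.3337; P_K = (1−ρ)ρ^9/(1−ρ^10) = 0.00003422
λ_eff = λ(1 − P_K) = 13.63·(1 − 0.00003422) = 13.63·0.999966 = 13.6295 /hr

Final: 13.6295 /hr


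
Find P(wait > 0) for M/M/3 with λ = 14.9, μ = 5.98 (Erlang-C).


a = λ/μ = 2.4916; ρ = a/3 = 0.8305
P₀ = 0.045850 (from M/M/c formula)
C(c,a) = [a^c/(c!(1−ρ))]·P₀ = [15.46875/(6·0.1695)]·0.045850
= 15.21433·0.045850 = 0.697582

Final: 0.697582


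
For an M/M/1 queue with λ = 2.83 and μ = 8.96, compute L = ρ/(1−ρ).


ρ = λ/μ = 2.83/8.96 = 0.3158
L = ρ/(1−ρ) = 0.3158/(1 − 0.3158) = 0.3158/0.6842 = 0.4617

Final: 0.4617


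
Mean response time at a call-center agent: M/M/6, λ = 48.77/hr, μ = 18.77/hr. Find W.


a = 2.5983; ρ = 0.4330; P₀ = 0.073871
Lq = P₀·a^c·ρ/(c!(1−ρ)²) = 0.04253
Wq = Lq/λ = 0.04253/48.77 = 0.0008721 hr
W = Wq + 1/μ = 0.0008721 + 0.05328 = 0.05415 hr

Final: 0.05415 hr


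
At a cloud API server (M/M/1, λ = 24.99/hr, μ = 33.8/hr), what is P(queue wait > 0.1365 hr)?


ρ = 24.99/33.8 = 0.7393
P(Wq > t) = ρ·e^{−(μ−λ)t} = 0.7393·e^{−1.2026}
= 0.7393·0.300423 = 0.222117

Final: 0.222117


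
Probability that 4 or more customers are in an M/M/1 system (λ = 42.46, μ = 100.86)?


ρ = 42.46/100.86 = 0.4210
P(N ≥ n) = ρ^n = 0.4210^4 = 0.031408

Final: 0.031408


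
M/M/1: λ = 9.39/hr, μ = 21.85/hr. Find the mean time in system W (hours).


W = 1/(μ−λ) = 1/(21.85 − 9.39) = 1/12.46 = 0.08026 hr

Final: 0.08026 hr


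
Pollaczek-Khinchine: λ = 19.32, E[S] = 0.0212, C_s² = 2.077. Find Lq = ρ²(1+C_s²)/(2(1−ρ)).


ρ = λ·E[S] = 19.32·0.0212 = 0.4096
Lq = ρ²(1+C_s²)/(2(1−ρ)) = 0.1678·(1+2.077)/(2·0.5904)
= 0.1678·3.0770/1.1808 = 0.43714

Final: 0.43714


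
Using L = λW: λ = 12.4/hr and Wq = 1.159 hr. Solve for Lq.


Lq = λWq = 12.4·1.159 = 14.3716

Final: 14.3716


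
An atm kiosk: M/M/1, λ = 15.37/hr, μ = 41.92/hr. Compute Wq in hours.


ρ = 15.37/41.92 = 0.3667
Wq = ρ/(μ−λ) = 0.3667/(41.92 − 15.37) = 0.3667/26.55 = 0.01381 hr

Final: 0.01381 hr


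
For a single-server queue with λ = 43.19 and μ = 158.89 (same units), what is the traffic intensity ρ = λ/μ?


ρ = λ/μ = 43.19/158.89 = 0.2718

Final: 0.2718


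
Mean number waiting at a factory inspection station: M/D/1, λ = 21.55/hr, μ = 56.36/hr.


ρ = 21.55/56.36 = 0.3824
M/D/1: Lq = ρ²/(2(1−ρ)) = 0.1462/(2·0.6176) = 0.11836

Final: 0.11836


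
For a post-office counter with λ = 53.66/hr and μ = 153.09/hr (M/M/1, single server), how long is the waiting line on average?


ρ = 53.66/153.09 = 0.3505
Lq = ρ²/(1−ρ) = 0.1229/0.6495 = 0.1892

Final: 0.1892


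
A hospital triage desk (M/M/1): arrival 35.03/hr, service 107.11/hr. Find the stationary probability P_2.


ρ = 35.03/107.11 = 0.3270
P_n = (1−ρ)·ρ^n = (1 − 0.3270)·0.3270^2 = 0.6730·0.106960 = 0.071979

Final: 0.071979


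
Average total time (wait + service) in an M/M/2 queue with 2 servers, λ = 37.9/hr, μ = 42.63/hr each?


a = 0.8890; ρ = 0.4445; P₀ = 0.384540
Lq = P₀·a^c·ρ/(c!(1−ρ)²) = 0.21894
Wq = Lq/λ = 0.21894/37.9 = 0.005777 hr
W = Wq + 1/μ = 0.005777 + 0.02346 = 0.02923 hr

Final: 0.02923 hr


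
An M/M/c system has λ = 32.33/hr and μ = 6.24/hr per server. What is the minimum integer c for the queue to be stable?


Stability requires cμ > λ ⇔ c > λ/μ.
λ/μ = 32.33/6.24 = 5.1811
Minimum integer c = ⌊5.1811⌋ + 1 = 6
Check: 6·6.24 = 37.44 > 32.33, while 5·6.24 = 31.20 ≤ 32.33

Final: 6 servers


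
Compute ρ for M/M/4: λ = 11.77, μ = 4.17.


ρ = λ/(cμ) = 11.77/(4·4.17) = 11.77/16.68 = 0.7056

Final: 0.7056


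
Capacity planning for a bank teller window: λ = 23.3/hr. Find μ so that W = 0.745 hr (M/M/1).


W = 1/(μ−λ) ⇒ μ − λ = 1/W = 1/0.745 = 1.3423
μ = λ + 1/W = 23.3 + 1.3423 = 24.6423 per hr

Final: 24.6423 /hr


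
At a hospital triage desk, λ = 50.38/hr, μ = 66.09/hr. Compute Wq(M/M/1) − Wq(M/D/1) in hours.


ρ = 50.38/66.09 = 0.7623
Wq(M/M/1) = ρ/(μ−λ) = 0.7623/15.71 = 0.04852 hr
Wq(M/D/1) = ρ/(2(μ−λ)) = 0.02426 hr
Savings = 0.04852 − 0.02426 = 0.02426 hr

Final: 0.02426 hr


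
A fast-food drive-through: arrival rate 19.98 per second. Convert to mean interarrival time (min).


Mean interarrival time = 1/λ = 1/19.98 second = 0.05005 second
In minutes: 0.05005 × 0.0166667 = 0.0008342 min

Final: 0.0008342 min


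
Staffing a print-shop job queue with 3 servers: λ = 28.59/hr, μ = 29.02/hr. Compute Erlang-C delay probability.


a = λ/μ = 0.9852; ρ = a/3 = 0.3284
P₀ = 0.369308 (from M/M/c formula)
C(c,a) = [a^c/(c!(1−ρ))]·P₀ = [0.95620/(6·0.6716)]·0.369308
= 0.23729·0.369308 = 0.087634

Final: 0.087634


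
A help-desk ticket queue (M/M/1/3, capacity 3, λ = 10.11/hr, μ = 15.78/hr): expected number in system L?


ρ = 10.11/15.78 = 0.6407
L = ρ[1 − (K+1)ρ^K + Kρ^(K+1)] / [(1−ρ)(1−ρ^(K+1))]
Numerator: 0.6407·(1 − 4·0.262986 + 3·0.168491) = 0.290569
Denominator: (0.3593)·(0.831509) = 0.298774
L = 0.290569/0.298774 = 0.9725

Final: 0.9725


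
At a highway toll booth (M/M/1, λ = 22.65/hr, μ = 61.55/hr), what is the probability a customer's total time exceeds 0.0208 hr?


W ~ Exponential(μ−λ) for M/M/1.
μ − λ = 61.55 − 22.65 = 38.9000
P(W > t) = e^{−(μ−λ)t} = e^{−0.8091} = 0.445250

Final: 0.445250


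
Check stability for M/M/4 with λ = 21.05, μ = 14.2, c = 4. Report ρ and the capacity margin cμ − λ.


Total capacity cμ = 4·14.2 = 56.80/hr
ρ = λ/(cμ) = 21.05/56.80 = 0.3706
Stable ⇔ ρ < 1: YES
Spare capacity = cμ − λ = 56.80 − 21.05 = 35.75/hr

Final: ρ = 0.3706; stable; margin = 35.75/hr


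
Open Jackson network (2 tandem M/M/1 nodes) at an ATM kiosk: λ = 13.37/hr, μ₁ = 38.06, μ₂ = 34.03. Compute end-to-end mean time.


Each node sees arrival rate λ = 13.37/hr (tandem ⇒ throughput preserved).
W₁ = 1/(μ₁−λ) = 1/(38.06−13.37) = 0.04050 hr
W₂ = 1/(μ₂−λ) = 1/(34.03−13.37) = 0.04840 hr
W_total = W₁ + W₂ = 0.04050 + 0.04840 = 0.08890 hr

Final: 0.08890 hr


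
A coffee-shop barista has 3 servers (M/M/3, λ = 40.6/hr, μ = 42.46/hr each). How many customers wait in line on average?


a = λ/μ = 0.9562; ρ = a/3 = 0.3187
P₀ = 0.380629
Lq = P₀·a^c·ρ / (c!·(1−ρ)²) = 0.380629·0.87426·0.3187/(6·0.46413)
= 0.03809

Final: 0.03809


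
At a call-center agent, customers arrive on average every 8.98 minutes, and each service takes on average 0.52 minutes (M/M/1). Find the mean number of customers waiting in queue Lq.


λ = 60/8.98 = 6.6815 /hr
μ = 60/0.52 = 115.3846 /hr
ρ = λ/μ = 6.6815/115.3846 = 0.05791
Lq = ρ²/(1−ρ) = 0.003353/0.9421 = 0.003559

Final: 0.003559


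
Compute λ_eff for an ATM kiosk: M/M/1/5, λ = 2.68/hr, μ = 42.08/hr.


ρ = 0.06369; P_K = (1−ρ)ρ^5/(1−ρ^6) = 0.0000009811
λ_eff = λ(1 − P_K) = 2.68·(1 − 0.0000009811) = 2.68·0.999999 = 2.6800 /hr

Final: 2.6800 /hr


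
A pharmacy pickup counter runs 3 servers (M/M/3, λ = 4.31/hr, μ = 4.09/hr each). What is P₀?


a = λ/μ = 4.31/4.09 = 1.0538; ρ = a/c = 0.3513
Σ_{k=0}^{2} a^k/k! (terms k=0..2) = 1.00000 + 1.05379 + 0.55524 = 2.60903
Tail: a^3/(3!(1−ρ)) = 1.17020/(6·0.6487) = 0.30064
P₀ = 1/(2.60903 + 0.30064) = 1/2.90966 = 0.343682

Final: 0.343682


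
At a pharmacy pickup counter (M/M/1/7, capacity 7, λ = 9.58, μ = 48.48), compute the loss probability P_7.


ρ = λ/μ = 9.58/48.48 = 0.1976
P_K = (1−ρ)ρ^K/(1−ρ^(K+1)) = (0.8024·0.00001177)/(1 − 0.000002325)
= 0.000009441/0.999998 = 0.000009441

Final: 0.000009441


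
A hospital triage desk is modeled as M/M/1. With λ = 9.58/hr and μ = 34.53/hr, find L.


ρ = λ/μ = 9.58/34.53 = 0.2774
L = ρ/(1−ρ) = 0.2774/(1 − 0.2774) = 0.2774/0.7226 = 0.3840

Final: 0.3840


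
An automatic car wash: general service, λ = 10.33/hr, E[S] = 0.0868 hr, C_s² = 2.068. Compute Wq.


ρ = λ·E[S] = 10.33·0.0868 = 0.8966
E[S²] = E[S]²(1+C_s²) = 0.0868²·(1+2.068) = 0.023115
Wq = λ·E[S²]/(2(1−ρ)) = 10.33·0.023115/(2·0.1034) = 1.15513 hr

Final: 1.15513 hr


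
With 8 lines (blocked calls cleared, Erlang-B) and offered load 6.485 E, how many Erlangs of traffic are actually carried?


B(8,6.485) = 0.149243 (Erlang-B)
Carried load = a(1 − B) = 6.485·(1 − 0.149243) = 6.485·0.850757 = 5.5172 E

Final: 5.5172 Erlangs


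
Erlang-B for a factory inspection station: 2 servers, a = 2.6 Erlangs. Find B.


B(c,a) = (a^c/c!) / Σ_{k=0}^{c} a^k/k!
a^2/2! = 3.380000
Σ terms (k=0..2): 1.00000 + 2.60000 + 3.38000 = 6.980000
B = 3.380000/6.980000 = 0.484241

Final: 0.484241


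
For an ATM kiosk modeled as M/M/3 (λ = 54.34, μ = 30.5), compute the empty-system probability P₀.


a = λ/μ = 54.34/30.5 = 1.7816; ρ = a/c = 0.5939
Σ_{k=0}^{2} a^k/k! (terms k=0..2) = 1.00000 + 1.78164 + 1.58712 = 4.36876
Tail: a^3/(3!(1−ρ)) = 5.65535/(6·0.4061) = 2.32088
P₀ = 1/(4.36876 + 2.32088) = 1/6.68964 = 0.149485

Final: 0.149485


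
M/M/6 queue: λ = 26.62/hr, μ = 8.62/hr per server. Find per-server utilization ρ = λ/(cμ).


ρ = λ/(cμ) = 26.62/(6·8.62) = 26.62/51.72 = 0.5147

Final: 0.5147


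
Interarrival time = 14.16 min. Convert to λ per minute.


λ = 1/(interarrival time) in consistent units.
1 minute = 1 min, so λ = 1/14.16 = 0.07062 per minute

Final: 0.07062 /min


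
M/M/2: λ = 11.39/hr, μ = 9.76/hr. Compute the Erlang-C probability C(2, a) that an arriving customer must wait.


a = λ/μ = 1.1670; ρ = a/2 = 0.5835
P₀ = 0.263022 (from M/M/c formula)
C(c,a) = [a^c/(c!(1−ρ))]·P₀ = [1.36191/(2·0.4165)]·0.263022
= 1.63496·0.263022 = 0.430030

Final: 0.430030


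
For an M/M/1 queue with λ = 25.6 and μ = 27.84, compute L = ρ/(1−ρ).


ρ = λ/μ = 25.6/27.84 = 0.9195
L = ρ/(1−ρ) = 0.9195/(1 − 0.9195) = 0.9195/0.08046 = 11.4286

Final: 11.4286


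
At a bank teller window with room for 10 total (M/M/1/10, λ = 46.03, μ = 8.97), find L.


ρ = 46.03/8.97 = 5.1315
L = ρ[1 − (K+1)ρ^K + Kρ^(K+1)] / [(1−ρ)(1−ρ^(K+1))]
Numerator: 5.1315·(1 − 11·12661504.640573 + 10·64973139.197944) = 2619424344.947892
Denominator: (-4.1315)·(-64973138.197944) = 268439743.769879
L = 2619424344.947892/268439743.769879 = 9.7580

Final: 9.7580
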